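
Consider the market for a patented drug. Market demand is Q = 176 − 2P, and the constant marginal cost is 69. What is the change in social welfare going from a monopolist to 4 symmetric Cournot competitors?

TS rises by 75.81

Inverting demand: P = 88 − 0.5Q.
A monopolist chooses Q where MR = MC. MR = 88 − Q; setting this equal to 69 gives Q = 19 and P = 78.5.
CS = ½·(88 − 78.5)·19 = 90.25; PS = (78.5 − 69)·19 = 180.5; TS = 270.75.
In a 4-firm Cournot equilibrium, symmetry and the first-order condition give q = (88 − 69)/(2.5) = 7.6. So Q = 30.4 and P = 72.8.
CS = ½·(88 − 72.8)·30.4 = 231.04; PS = (72.8 − 69)·30.4 = 115.52; TS = 346.56.
Change in social welfare: 346.56 − 270.75 = 75.81.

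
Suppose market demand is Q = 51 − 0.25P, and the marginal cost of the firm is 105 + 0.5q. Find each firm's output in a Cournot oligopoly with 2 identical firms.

Inverting demand: P = 204 − 4Q.
With 2 symmetric Cournot firms, each firm's FOC gives 204 − 12q = 105 + 0.5q, so q = 7.92, Q = 2·7.92 = 15.84, and P = 140.64.

q_i = 7.92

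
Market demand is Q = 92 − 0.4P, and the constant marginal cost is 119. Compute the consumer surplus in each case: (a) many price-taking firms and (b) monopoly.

Competition: CS = 2464.2; Monopoly: CS = 616.05

Inverting demand: P = 230 − 2.5Q.
Competitive firms price at marginal cost: P = 119, giving Q = 44.4.
CS = ½·(230 − 119)·44.4 = 2464.2.
The monopolist equates marginal revenue to marginal cost: 230 − 5Q = 119, so Q = 22.2. From demand, P = 174.5.
CS = ½·(230 − 174.5)·22.2 = 616.05.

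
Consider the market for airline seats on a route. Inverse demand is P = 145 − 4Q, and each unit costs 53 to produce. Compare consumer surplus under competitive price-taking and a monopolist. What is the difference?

Competitive firms price at marginal cost: P = 53, giving Q = 23.
CS = ½·(145 − 53)·23 = 1058.
The monopolist equates marginal revenue to marginal cost: 145 − 8Q = 53, so Q = 11.5. From demand, P = 99.
CS = ½·(145 − 99)·11.5 = 264.5.
Change in consumer surplus: 264.5 − 1058 = −793.5.

Consumer surplus falls by 793.5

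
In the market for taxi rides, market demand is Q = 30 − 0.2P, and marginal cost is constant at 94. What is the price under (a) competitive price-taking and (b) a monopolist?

Competition: P = 94; Monopoly: P = 122

Inverting demand: P = 150 − 5Q.
Perfect competition: P = MC = 94, so 150 − 5Q = 94 and Q = 11.2.
A monopolist chooses Q where MR = MC. MR = 150 − 10Q; setting this equal to 94 gives Q = 5.6 and P = 122.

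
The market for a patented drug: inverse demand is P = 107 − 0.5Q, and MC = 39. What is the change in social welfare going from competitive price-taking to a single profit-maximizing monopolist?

Competitive firms price at marginal cost: P = 39, giving Q = 136.
CS = ½·(107 − 39)·136 = 4624; PS = (39 − 39)·136 = 0; TS = 4624.
Monopoly sets MR = MC: 107 − Q = 39 ⇒ Q = 68, P = 107 − 0.5·68 = 73.
CS = ½·(107 − 73)·68 = 1156; PS = (73 − 39)·68 = 2312; TS = 3468.
Change in social welfare: 3468 − 4624 = −1156.

Social welfare falls by 1156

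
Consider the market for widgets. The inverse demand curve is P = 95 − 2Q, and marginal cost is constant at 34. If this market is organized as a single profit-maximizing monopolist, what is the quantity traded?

The monopolist equates marginal revenue to marginal cost: 95 − 4Q = 34, so Q = 15.25. From demand, P = 64.5.

Q = 15.25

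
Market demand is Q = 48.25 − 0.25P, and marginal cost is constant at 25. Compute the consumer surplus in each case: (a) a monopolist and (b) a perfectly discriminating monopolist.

Monopoly: CS = 882; Perfect PD: CS = 0

Inverting demand: P = 193 − 4Q.
Monopoly sets MR = MC: 193 − 8Q = 25 ⇒ Q = 21, P = 193 − 4·21 = 109.
CS = ½·(193 − 109)·21 = 882.
With perfect price discrimination, output is the efficient level Q = 42 (where demand meets MC), but every buyer pays their willingness to pay: CS = 0 and PS = total surplus.
CS = 0.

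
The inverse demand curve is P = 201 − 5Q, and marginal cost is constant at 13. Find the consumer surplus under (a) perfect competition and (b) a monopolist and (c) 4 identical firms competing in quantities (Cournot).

Competition: CS = 3534.4; Monopoly: CS = 883.6; Cournot: CS = 2262.016

Competitive firms price at marginal cost: P = 13, giving Q = 37.6.
CS = ½·(201 − 13)·37.6 = 3534.4.
Monopoly sets MR = MC: 201 − 10Q = 13 ⇒ Q = 18.8, P = 201 − 5·18.8 = 107.
CS = ½·(201 − 107)·18.8 = 883.6.
In a 4-firm Cournot equilibrium, symmetry and the first-order condition give q = (201 − 13)/(25) = 7.52. So Q = 30.08 and P = 50.6.
CS = ½·(201 − 50.6)·30.08 = 2262.016.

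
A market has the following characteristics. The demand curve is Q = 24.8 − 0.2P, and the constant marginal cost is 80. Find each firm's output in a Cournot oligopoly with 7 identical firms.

Inverting demand: P = 124 − 5Q.
Cournot with 7 identical firms: the symmetric best-response condition is 124 − 40q = 80. Each firm produces q = 1.1, total output Q = 7.7, price P = 85.5.

q_i = 1.1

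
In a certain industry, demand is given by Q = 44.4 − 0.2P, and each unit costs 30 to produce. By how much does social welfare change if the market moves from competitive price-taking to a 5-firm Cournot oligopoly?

Social welfare falls by 102.4

Inverting demand: P = 222 − 5Q.
Under competition P = MC = 30, so Q = (222 − 30)/5 = 38.4.
CS = ½·(222 − 30)·38.4 = 3686.4; PS = (30 − 30)·38.4 = 0; TS = 3686.4.
Cournot with 5 identical firms: the symmetric best-response condition is 222 − 30q = 30. Each firm produces q = 6.4, total output Q = 32, price P = 62.
CS = ½·(222 − 62)·32 = 2560; PS = (62 − 30)·32 = 1024; TS = 3584.
Change in social welfare: 3584 − 3686.4 = −102.4.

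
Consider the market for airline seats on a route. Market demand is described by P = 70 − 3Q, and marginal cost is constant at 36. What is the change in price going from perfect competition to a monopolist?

Competitive firms price at marginal cost: P = 36, giving Q = 34/3.
A monopolist chooses Q where MR = MC. MR = 70 − 6Q; setting this equal to 36 gives Q = 17/3 and P = 53.
Change in price: 53 − 36 = 17.

Price rises by 17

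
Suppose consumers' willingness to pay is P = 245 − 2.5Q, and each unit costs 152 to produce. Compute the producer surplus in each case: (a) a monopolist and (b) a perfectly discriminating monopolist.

Monopoly: PS = 864.9; Perfect PD: PS = 1729.8

The monopolist equates marginal revenue to marginal cost: 245 − 5Q = 152, so Q = 18.6. From demand, P = 198.5.
PS = (198.5 − 152)·18.6 = 864.9.
Under first-degree price discrimination the firm charges each unit its demand price and produces up to where P = MC, i.e. Q = 37.2. Consumer surplus is zero; producer surplus equals total surplus.
PS = ½·(245 − 152)·37.2 = 1729.8.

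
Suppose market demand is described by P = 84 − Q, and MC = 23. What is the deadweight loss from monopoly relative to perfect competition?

Under competition P = MC = 23, so Q = (84 − 23)/1 = 61.
A monopolist chooses Q where MR = MC. MR = 84 − 2Q; setting this equal to 23 gives Q = 30.5 and P = 53.5.
DWL is the triangle between Q = 30.5 and Q = 61: ½·(61 − 30.5)·(53.5 − 23) = 465.125.

DWL = 465.125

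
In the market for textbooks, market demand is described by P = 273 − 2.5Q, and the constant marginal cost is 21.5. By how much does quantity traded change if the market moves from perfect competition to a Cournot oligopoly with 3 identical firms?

Q falls by 25.15

Competitive firms price at marginal cost: P = 21.5, giving Q = 100.6.
Cournot with 3 identical firms: the symmetric best-response condition is 273 − 10q = 21.5. Each firm produces q = 25.15, total output Q = 75.45, price P = 84.375.
Change in quantity traded: 75.45 − 100.6 = −25.15.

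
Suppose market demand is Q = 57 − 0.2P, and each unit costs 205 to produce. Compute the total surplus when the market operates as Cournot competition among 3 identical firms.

Inverting demand: P = 285 − 5Q.
With 3 symmetric Cournot firms, each firm's FOC gives 285 − 20q = 205, so q = 4, Q = 3·4 = 12, and P = 225.
CS = ½·(285 − 225)·12 = 360; PS = (225 − 205)·12 = 240; TS = 600.

TS = 600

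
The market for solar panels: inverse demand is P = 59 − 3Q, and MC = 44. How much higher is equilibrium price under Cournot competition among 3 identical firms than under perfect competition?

Equilibrium price rises by 3.75

Under competition P = MC = 44, so Q = (59 − 44)/3 = 5.
In a 3-firm Cournot equilibrium, symmetry and the first-order condition give q = (59 − 44)/(12) = 1.25. So Q = 3.75 and P = 47.75.
Change in equilibrium price: 47.75 − 44 = 3.75.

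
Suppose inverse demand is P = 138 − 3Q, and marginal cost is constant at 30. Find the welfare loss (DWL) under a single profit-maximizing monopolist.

DWL = 486

Perfect competition: P = MC = 30, so 138 − 3Q = 30 and Q = 36.
The monopolist equates marginal revenue to marginal cost: 138 − 6Q = 30, so Q = 18. From demand, P = 84.
DWL is the triangle between Q = 18 and Q = 36: ½·(36 − 18)·(84 − 30) = 486.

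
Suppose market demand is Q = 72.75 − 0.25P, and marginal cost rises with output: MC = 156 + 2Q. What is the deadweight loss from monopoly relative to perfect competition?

DWL = 243

Inverting demand: P = 291 − 4Q.
Under competition P = MC: 291 − 4Q = 156 + 2Q ⇒ Q = 22.5, P = 201.
The monopolist equates marginal revenue to marginal cost: 291 − 8Q = 156 + 2Q, so Q = 13.5. From demand, P = 237.
CS = ½·(291 − 201)·22.5 = 1012.5; PS = (201·22.5 − 156·22.5 − ½·2·22.5²) = 506.25; TS = 1518.75.
CS = ½·(291 − 237)·13.5 = 364.5; PS = (237·13.5 − 156·13.5 − ½·2·13.5²) = 911.25; TS = 1275.75.
DWL = 1518.75 − 1275.75 = 243.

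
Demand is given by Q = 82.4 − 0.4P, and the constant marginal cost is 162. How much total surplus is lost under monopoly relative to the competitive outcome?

DWL = 96.8

Inverting demand: P = 206 − 2.5Q.
Competitive firms price at marginal cost: P = 162, giving Q = 17.6.
A monopolist chooses Q where MR = MC. MR = 206 − 5Q; setting this equal to 162 gives Q = 8.8 and P = 184.
DWL is the triangle between Q = 8.8 and Q = 17.6: ½·(17.6 − 8.8)·(184 − 162) = 96.8.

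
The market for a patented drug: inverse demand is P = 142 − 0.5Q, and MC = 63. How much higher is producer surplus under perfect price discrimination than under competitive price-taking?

PS rises by 6241

Under competition P = MC = 63, so Q = (142 − 63)/0.5 = 158.
PS = (63 − 63)·158 = 0.
With perfect price discrimination, output is the efficient level Q = 158 (where demand meets MC), but every buyer pays their willingness to pay: CS = 0 and PS = total surplus.
PS = ½·(142 − 63)·158 = 6241.
Change in producer surplus: 6241 − 0 = 6241.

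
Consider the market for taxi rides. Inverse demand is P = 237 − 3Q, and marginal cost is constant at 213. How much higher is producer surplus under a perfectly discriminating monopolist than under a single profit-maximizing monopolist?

Producer surplus rises by 48

The monopolist equates marginal revenue to marginal cost: 237 − 6Q = 213, so Q = 4. From demand, P = 225.
PS = (225 − 213)·4 = 48.
Under first-degree price discrimination the firm charges each unit its demand price and produces up to where P = MC, i.e. Q = 8. Consumer surplus is zero; producer surplus equals total surplus.
PS = ½·(237 − 213)·8 = 96.
Change in producer surplus: 96 − 48 = 48.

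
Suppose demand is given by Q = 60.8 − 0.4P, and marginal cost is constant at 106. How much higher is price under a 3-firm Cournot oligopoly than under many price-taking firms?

Inverting demand: P = 152 − 2.5Q.
Perfect competition: P = MC = 106, so 152 − 2.5Q = 106 and Q = 18.4.
In a 3-firm Cournot equilibrium, symmetry and the first-order condition give q = (152 − 106)/(10) = 4.6. So Q = 13.8 and P = 117.5.
Change in price: 117.5 − 106 = 11.5.

Price rises by 11.5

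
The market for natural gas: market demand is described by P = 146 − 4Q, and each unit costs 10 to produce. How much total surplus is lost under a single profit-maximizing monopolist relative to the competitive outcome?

Perfect competition: P = MC = 10, so 146 − 4Q = 10 and Q = 34.
The monopolist equates marginal revenue to marginal cost: 146 − 8Q = 10, so Q = 17. From demand, P = 78.
DWL is the triangle between Q = 17 and Q = 34: ½·(34 − 17)·(78 − 10) = 578.

DWL = 578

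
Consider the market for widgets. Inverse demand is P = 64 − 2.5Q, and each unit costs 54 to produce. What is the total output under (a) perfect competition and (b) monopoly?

Under competition P = MC = 54, so Q = (64 − 54)/2.5 = 4.
A monopolist chooses Q where MR = MC. MR = 64 − 5Q; setting this equal to 54 gives Q = 2 and P = 59.

Competition: Q = 4; Monopoly: Q = 2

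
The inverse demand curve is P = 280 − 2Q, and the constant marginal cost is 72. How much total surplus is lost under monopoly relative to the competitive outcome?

DWL = 2704

Competitive firms price at marginal cost: P = 72, giving Q = 104.
Monopoly sets MR = MC: 280 − 4Q = 72 ⇒ Q = 52, P = 280 − 2·52 = 176.
DWL is the triangle between Q = 52 and Q = 104: ½·(104 − 52)·(176 − 72) = 2704.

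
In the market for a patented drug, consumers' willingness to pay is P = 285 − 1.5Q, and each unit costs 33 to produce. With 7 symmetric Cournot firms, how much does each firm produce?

Cournot with 7 identical firms: the symmetric best-response condition is 285 − 12q = 33. Each firm produces q = 21, total output Q = 147, price P = 64.5.

q_i = 21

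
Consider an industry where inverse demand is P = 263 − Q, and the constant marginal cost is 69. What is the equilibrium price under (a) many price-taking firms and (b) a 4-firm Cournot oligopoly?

Competition: P = 69; Cournot: P = 107.8

Under competition P = MC = 69, so Q = (263 − 69)/1 = 194.
In a 4-firm Cournot equilibrium, symmetry and the first-order condition give q = (263 − 69)/(5) = 38.8. So Q = 155.2 and P = 107.8.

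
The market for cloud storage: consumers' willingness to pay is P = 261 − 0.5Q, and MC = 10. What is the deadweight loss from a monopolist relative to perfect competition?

Under competition P = MC = 10, so Q = (261 − 10)/0.5 = 502.
A monopolist chooses Q where MR = MC. MR = 261 − Q; setting this equal to 10 gives Q = 251 and P = 135.5.
DWL is the triangle between Q = 251 and Q = 502: ½·(502 − 251)·(135.5 − 10) = 15750.25.

DWL = 15750.25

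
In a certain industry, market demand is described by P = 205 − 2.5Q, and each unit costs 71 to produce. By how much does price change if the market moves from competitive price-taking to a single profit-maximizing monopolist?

Price rises by 67

Competitive firms price at marginal cost: P = 71, giving Q = 53.6.
The monopolist equates marginal revenue to marginal cost: 205 − 5Q = 71, so Q = 26.8. From demand, P = 138.
Change in price: 138 − 71 = 67.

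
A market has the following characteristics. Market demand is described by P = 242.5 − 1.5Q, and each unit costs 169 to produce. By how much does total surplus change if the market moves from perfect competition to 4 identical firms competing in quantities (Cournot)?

Under competition P = MC = 169, so Q = (242.5 − 169)/1.5 = 49.
CS = ½·(242.5 − 169)·49 = 1800.75; PS = (169 − 169)·49 = 0; TS = 1800.75.
In a 4-firm Cournot equilibrium, symmetry and the first-order condition give q = (242.5 − 169)/(7.5) = 9.8. So Q = 39.2 and P = 183.7.
CS = ½·(242.5 − 183.7)·39.2 = 1152.48; PS = (183.7 − 169)·39.2 = 576.24; TS = 1728.72.
Change in total surplus: 1728.72 − 1800.75 = −72.03.

TS falls by 72.03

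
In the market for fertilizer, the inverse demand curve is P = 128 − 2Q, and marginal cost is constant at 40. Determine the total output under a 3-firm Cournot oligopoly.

Cournot with 3 identical firms: the symmetric best-response condition is 128 − 8q = 40. Each firm produces q = 11, total output Q = 33, price P = 62.

Q = 33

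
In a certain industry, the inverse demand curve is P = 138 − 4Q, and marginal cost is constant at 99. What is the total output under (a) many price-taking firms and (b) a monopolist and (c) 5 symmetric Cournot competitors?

Under competition P = MC = 99, so Q = (138 − 99)/4 = 9.75.
The monopolist equates marginal revenue to marginal cost: 138 − 8Q = 99, so Q = 4.875. From demand, P = 118.5.
Cournot with 5 identical firms: the symmetric best-response condition is 138 − 24q = 99. Each firm produces q = 1.625, total output Q = 8.125, price P = 105.5.

Competition: Q = 9.75; Monopoly: Q = 4.875; Cournot: Q = 8.125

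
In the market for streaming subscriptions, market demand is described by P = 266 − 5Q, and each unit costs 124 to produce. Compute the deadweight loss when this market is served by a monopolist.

Perfect competition: P = MC = 124, so 266 − 5Q = 124 and Q = 28.4.
Monopoly sets MR = MC: 266 − 10Q = 124 ⇒ Q = 14.2, P = 266 − 5·14.2 = 195.
DWL is the triangle between Q = 14.2 and Q = 28.4: ½·(28.4 − 14.2)·(195 − 124) = 504.1.

DWL = 504.1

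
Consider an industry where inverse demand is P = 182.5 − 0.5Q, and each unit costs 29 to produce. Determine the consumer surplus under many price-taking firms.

Perfect competition: P = MC = 29, so 182.5 − 0.5Q = 29 and Q = 307.
CS = ½·(182.5 − 29)·307 = 23562.25.

CS = 23562.25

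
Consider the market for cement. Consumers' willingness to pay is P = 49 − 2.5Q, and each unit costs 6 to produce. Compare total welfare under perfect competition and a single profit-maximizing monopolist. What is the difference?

Total welfare falls by 92.45

Under competition P = MC = 6, so Q = (49 − 6)/2.5 = 17.2.
CS = ½·(49 − 6)·17.2 = 369.8; PS = (6 − 6)·17.2 = 0; TS = 369.8.
A monopolist chooses Q where MR = MC. MR = 49 − 5Q; setting this equal to 6 gives Q = 8.6 and P = 27.5.
CS = ½·(49 − 27.5)·8.6 = 92.45; PS = (27.5 − 6)·8.6 = 184.9; TS = 277.35.
Change in total welfare: 277.35 − 369.8 = −92.45.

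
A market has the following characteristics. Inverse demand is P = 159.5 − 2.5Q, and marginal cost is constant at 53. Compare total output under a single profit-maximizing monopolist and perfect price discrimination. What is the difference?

A monopolist chooses Q where MR = MC. MR = 159.5 − 5Q; setting this equal to 53 gives Q = 21.3 and P = 106.25.
Under first-degree price discrimination the firm charges each unit its demand price and produces up to where P = MC, i.e. Q = 42.6. Consumer surplus is zero; producer surplus equals total surplus.
Change in total output: 42.6 − 21.3 = 21.3.

Q rises by 21.3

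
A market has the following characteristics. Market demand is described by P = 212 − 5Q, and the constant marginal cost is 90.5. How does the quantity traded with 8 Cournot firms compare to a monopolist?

With 8 symmetric Cournot firms, each firm's FOC gives 212 − 45q = 90.5, so q = 2.7, Q = 8·2.7 = 21.6, and P = 104.
The monopolist equates marginal revenue to marginal cost: 212 − 10Q = 90.5, so Q = 12.15. From demand, P = 151.25.

Cournot: Q = 21.6; Monopoly: Q = 12.15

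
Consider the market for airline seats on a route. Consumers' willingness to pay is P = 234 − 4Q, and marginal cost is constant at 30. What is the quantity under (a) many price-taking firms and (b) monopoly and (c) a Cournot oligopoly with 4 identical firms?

Competition: Q = 51; Monopoly: Q = 25.5; Cournot: Q = 40.8

Competitive firms price at marginal cost: P = 30, giving Q = 51.
The monopolist equates marginal revenue to marginal cost: 234 − 8Q = 30, so Q = 25.5. From demand, P = 132.
In a 4-firm Cournot equilibrium, symmetry and the first-order condition give q = (234 − 30)/(20) = 10.2. So Q = 40.8 and P = 70.8.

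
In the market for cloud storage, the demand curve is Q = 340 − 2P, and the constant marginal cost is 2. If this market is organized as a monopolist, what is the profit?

Profit = 14112

Inverting demand: P = 170 − 0.5Q.
A monopolist chooses Q where MR = MC. MR = 170 − Q; setting this equal to 2 gives Q = 168 and P = 86.
Profit = (86 − 2)·168 = 14112.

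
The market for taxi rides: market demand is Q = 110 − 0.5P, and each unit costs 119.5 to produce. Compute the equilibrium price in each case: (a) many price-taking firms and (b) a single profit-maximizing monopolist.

Competition: P = 119.5; Monopoly: P = 169.75

Inverting demand: P = 220 − 2Q.
Competitive firms price at marginal cost: P = 119.5, giving Q = 50.25.
Monopoly sets MR = MC: 220 − 4Q = 119.5 ⇒ Q = 25.125, P = 220 − 2·25.125 = 169.75.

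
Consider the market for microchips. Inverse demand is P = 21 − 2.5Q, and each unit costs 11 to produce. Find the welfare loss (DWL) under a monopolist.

DWL = 5

Perfect competition: P = MC = 11, so 21 − 2.5Q = 11 and Q = 4.
The monopolist equates marginal revenue to marginal cost: 21 − 5Q = 11, so Q = 2. From demand, P = 16.
DWL is the triangle between Q = 2 and Q = 4: ½·(4 − 2)·(16 − 11) = 5.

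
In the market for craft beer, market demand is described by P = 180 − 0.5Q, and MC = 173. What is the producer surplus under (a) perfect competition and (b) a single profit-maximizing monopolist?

Competition: PS = 0; Monopoly: PS = 24.5

Under competition P = MC = 173, so Q = (180 − 173)/0.5 = 14.
PS = (173 − 173)·14 = 0.
Monopoly sets MR = MC: 180 − Q = 173 ⇒ Q = 7, P = 180 − 0.5·7 = 176.5.
PS = (176.5 − 173)·7 = 24.5.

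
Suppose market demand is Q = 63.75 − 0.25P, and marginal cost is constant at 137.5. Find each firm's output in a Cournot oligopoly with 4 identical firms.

q_i = 5.875

Inverting demand: P = 255 − 4Q.
With 4 symmetric Cournot firms, each firm's FOC gives 255 − 20q = 137.5, so q = 5.875, Q = 4·5.875 = 23.5, and P = 161.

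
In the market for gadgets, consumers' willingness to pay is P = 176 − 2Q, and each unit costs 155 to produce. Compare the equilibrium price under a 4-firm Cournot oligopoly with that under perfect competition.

Cournot with 4 identical firms: the symmetric best-response condition is 176 − 10q = 155. Each firm produces q = 2.1, total output Q = 8.4, price P = 159.2.
Perfect competition: P = MC = 155, so 176 − 2Q = 155 and Q = 10.5.

Cournot: P = 159.2; Competition: P = 155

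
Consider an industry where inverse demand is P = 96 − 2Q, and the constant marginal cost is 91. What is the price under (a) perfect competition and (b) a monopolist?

Competition: P = 91; Monopoly: P = 93.5

Perfect competition: P = MC = 91, so 96 − 2Q = 91 and Q = 2.5.
A monopolist chooses Q where MR = MC. MR = 96 − 4Q; setting this equal to 91 gives Q = 1.25 and P = 93.5.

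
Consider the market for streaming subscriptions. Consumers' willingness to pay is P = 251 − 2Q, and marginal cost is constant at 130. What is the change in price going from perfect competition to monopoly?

Under competition P = MC = 130, so Q = (251 − 130)/2 = 60.5.
Monopoly sets MR = MC: 251 − 4Q = 130 ⇒ Q = 30.25, P = 251 − 2·30.25 = 190.5.
Change in price: 190.5 − 130 = 60.5.

Price rises by 60.5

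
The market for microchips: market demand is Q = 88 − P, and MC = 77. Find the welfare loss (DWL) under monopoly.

Inverting demand: P = 88 − Q.
Competitive firms price at marginal cost: P = 77, giving Q = 11.
A monopolist chooses Q where MR = MC. MR = 88 − 2Q; setting this equal to 77 gives Q = 5.5 and P = 82.5.
DWL is the triangle between Q = 5.5 and Q = 11: ½·(11 − 5.5)·(82.5 − 77) = 15.125.

DWL = 15.125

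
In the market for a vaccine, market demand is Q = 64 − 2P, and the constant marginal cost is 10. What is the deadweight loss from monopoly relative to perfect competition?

Inverting demand: P = 32 − 0.5Q.
Competitive firms price at marginal cost: P = 10, giving Q = 44.
A monopolist chooses Q where MR = MC. MR = 32 − Q; setting this equal to 10 gives Q = 22 and P = 21.
DWL is the triangle between Q = 22 and Q = 44: ½·(44 − 22)·(21 − 10) = 121.

DWL = 121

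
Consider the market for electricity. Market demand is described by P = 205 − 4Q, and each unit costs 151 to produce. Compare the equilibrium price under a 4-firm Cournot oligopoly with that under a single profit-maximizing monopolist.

With 4 symmetric Cournot firms, each firm's FOC gives 205 − 20q = 151, so q = 2.7, Q = 4·2.7 = 10.8, and P = 161.8.
Monopoly sets MR = MC: 205 − 8Q = 151 ⇒ Q = 6.75, P = 205 − 4·6.75 = 178.

Cournot: P = 161.8; Monopoly: P = 178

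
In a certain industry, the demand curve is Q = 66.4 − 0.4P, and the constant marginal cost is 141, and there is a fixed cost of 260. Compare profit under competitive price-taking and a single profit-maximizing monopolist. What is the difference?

π rises by 62.5

Inverting demand: P = 166 − 2.5Q.
Perfect competition: P = MC = 141, so 166 − 2.5Q = 141 and Q = 10.
Profit = (141 − 141)·10 − 260 = −260.
The monopolist equates marginal revenue to marginal cost: 166 − 5Q = 141, so Q = 5. From demand, P = 153.5.
Profit = (153.5 − 141)·5 − 260 = −197.5.
Change in profit: −197.5 − −260 = 62.5.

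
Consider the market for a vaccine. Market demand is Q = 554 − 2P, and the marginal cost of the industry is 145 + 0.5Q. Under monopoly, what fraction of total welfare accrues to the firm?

Inverting demand: P = 277 − 0.5Q.
The monopolist equates marginal revenue to marginal cost: 277 − Q = 145 + 0.5Q, so Q = 88. From demand, P = 233.
CS = ½·(277 − 233)·88 = 1936.
PS = P·Q − VC(Q) = 233·88 − (145·88 + ½·0.5·88²) = 5808.
Share captured = PS/TS = 5808/7744 = 0.75.

PS/TS = 0.75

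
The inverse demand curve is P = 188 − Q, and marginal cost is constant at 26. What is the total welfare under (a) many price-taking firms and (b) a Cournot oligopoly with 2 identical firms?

Competitive firms price at marginal cost: P = 26, giving Q = 162.
CS = ½·(188 − 26)·162 = 13122; PS = (26 − 26)·162 = 0; TS = 13122.
With 2 symmetric Cournot firms, each firm's FOC gives 188 − 3q = 26, so q = 54, Q = 2·54 = 108, and P = 80.
CS = ½·(188 − 80)·108 = 5832; PS = (80 − 26)·108 = 5832; TS = 11664.

Competition: TS = 13122; Cournot: TS = 11664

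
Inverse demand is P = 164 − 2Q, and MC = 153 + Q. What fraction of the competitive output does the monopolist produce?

Monopoly sets MR = MC: 164 − 4Q = 153 + Q ⇒ Q = 2.2, P = 164 − 2·2.2 = 159.6.
Competitive equilibrium sets price equal to marginal cost: 164 − 2Q = 153 + Q, so Q = 11/3 and P = 470/3.
Ratio Q_m/Q_c = 2.2/(11/3) = 0.6.

Q_m/Q_c = 0.6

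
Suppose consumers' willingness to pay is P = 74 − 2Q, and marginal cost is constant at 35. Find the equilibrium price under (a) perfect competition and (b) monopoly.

Competition: P = 35; Monopoly: P = 54.5

Competitive firms price at marginal cost: P = 35, giving Q = 19.5.
The monopolist equates marginal revenue to marginal cost: 74 − 4Q = 35, so Q = 9.75. From demand, P = 54.5.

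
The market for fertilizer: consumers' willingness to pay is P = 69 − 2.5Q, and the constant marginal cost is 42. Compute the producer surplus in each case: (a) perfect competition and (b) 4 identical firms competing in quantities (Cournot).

Competitive firms price at marginal cost: P = 42, giving Q = 10.8.
PS = (42 − 42)·10.8 = 0.
Cournot with 4 identical firms: the symmetric best-response condition is 69 − 12.5q = 42. Each firm produces q = 2.16, total output Q = 8.64, price P = 47.4.
PS = (47.4 − 42)·8.64 = 46.656.

Competition: PS = 0; Cournot: PS = 46.656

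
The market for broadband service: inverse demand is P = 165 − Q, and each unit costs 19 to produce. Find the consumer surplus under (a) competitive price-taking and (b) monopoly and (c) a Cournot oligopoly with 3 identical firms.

Competition: CS = 10658; Monopoly: CS = 2664.5; Cournot: CS = 5995.125

Under competition P = MC = 19, so Q = (165 − 19)/1 = 146.
CS = ½·(165 − 19)·146 = 10658.
The monopolist equates marginal revenue to marginal cost: 165 − 2Q = 19, so Q = 73. From demand, P = 92.
CS = ½·(165 − 92)·73 = 2664.5.
With 3 symmetric Cournot firms, each firm's FOC gives 165 − 4q = 19, so q = 36.5, Q = 3·36.5 = 109.5, and P = 55.5.
CS = ½·(165 − 55.5)·109.5 = 5995.125.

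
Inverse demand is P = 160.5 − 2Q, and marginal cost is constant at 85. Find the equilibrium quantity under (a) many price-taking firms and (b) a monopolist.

Perfect competition: P = MC = 85, so 160.5 − 2Q = 85 and Q = 37.75.
Monopoly sets MR = MC: 160.5 − 4Q = 85 ⇒ Q = 18.875, P = 160.5 − 2·18.875 = 122.75.

Competition: Q = 37.75; Monopoly: Q = 18.875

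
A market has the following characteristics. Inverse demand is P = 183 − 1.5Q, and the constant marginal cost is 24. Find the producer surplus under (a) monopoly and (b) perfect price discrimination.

A monopolist chooses Q where MR = MC. MR = 183 − 3Q; setting this equal to 24 gives Q = 53 and P = 103.5.
PS = (103.5 − 24)·53 = 4213.5.
With perfect price discrimination, output is the efficient level Q = 106 (where demand meets MC), but every buyer pays their willingness to pay: CS = 0 and PS = total surplus.
PS = ½·(183 − 24)·106 = 8427.

Monopoly: PS = 4213.5; Perfect PD: PS = 8427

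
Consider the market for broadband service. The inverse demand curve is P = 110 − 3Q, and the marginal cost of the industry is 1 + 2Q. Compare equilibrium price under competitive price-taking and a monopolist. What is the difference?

Competitive equilibrium sets price equal to marginal cost: 110 − 3Q = 1 + 2Q, so Q = 21.8 and P = 44.6.
Monopoly sets MR = MC: 110 − 6Q = 1 + 2Q ⇒ Q = 13.625, P = 110 − 3·13.625 = 69.125.
Change in equilibrium price: 69.125 − 44.6 = 24.525.

Equilibrium price rises by 24.525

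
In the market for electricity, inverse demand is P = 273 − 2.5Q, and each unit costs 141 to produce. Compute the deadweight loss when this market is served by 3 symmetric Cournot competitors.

DWL = 217.8

Competitive firms price at marginal cost: P = 141, giving Q = 52.8.
Cournot with 3 identical firms: the symmetric best-response condition is 273 − 10q = 141. Each firm produces q = 13.2, total output Q = 39.6, price P = 174.
DWL is the triangle between Q = 39.6 and Q = 52.8: ½·(52.8 − 39.6)·(174 − 141) = 217.8.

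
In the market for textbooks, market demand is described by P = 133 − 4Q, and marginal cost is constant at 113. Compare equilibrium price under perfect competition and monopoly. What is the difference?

Under competition P = MC = 113, so Q = (133 − 113)/4 = 5.
A monopolist chooses Q where MR = MC. MR = 133 − 8Q; setting this equal to 113 gives Q = 2.5 and P = 123.
Change in equilibrium price: 123 − 113 = 10.

P rises by 10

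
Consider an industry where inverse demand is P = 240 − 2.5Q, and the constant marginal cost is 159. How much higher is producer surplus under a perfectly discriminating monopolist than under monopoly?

A monopolist chooses Q where MR = MC. MR = 240 − 5Q; setting this equal to 159 gives Q = 16.2 and P = 199.5.
PS = (199.5 − 159)·16.2 = 656.1.
A perfectly discriminating monopolist sells every unit with P(Q) ≥ MC(Q), so output equals the competitive quantity Q = 32.4. Each buyer pays their reservation price, so CS = 0 and the firm captures all surplus.
PS = ½·(240 − 159)·32.4 = 1312.2.
Change in producer surplus: 1312.2 − 656.1 = 656.1.

PS rises by 656.1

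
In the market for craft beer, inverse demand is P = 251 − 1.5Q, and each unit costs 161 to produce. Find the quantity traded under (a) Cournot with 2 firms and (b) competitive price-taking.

With 2 symmetric Cournot firms, each firm's FOC gives 251 − 4.5q = 161, so q = 20, Q = 2·20 = 40, and P = 191.
Competitive firms price at marginal cost: P = 161, giving Q = 60.

Cournot: Q = 40; Competition: Q = 60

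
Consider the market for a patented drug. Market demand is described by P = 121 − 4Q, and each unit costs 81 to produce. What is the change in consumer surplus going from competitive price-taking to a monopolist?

Perfect competition: P = MC = 81, so 121 − 4Q = 81 and Q = 10.
CS = ½·(121 − 81)·10 = 200.
The monopolist equates marginal revenue to marginal cost: 121 − 8Q = 81, so Q = 5. From demand, P = 101.
CS = ½·(121 − 101)·5 = 50.
Change in consumer surplus: 50 − 200 = −150.

CS falls by 150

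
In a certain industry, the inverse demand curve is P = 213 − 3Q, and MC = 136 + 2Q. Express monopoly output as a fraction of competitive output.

The monopolist equates marginal revenue to marginal cost: 213 − 6Q = 136 + 2Q, so Q = 9.625. From demand, P = 184.125.
Under competition P = MC: 213 − 3Q = 136 + 2Q ⇒ Q = 15.4, P = 166.8.
Ratio Q_m/Q_c = 9.625/15.4 = 0.625.

Q_m/Q_c = 0.625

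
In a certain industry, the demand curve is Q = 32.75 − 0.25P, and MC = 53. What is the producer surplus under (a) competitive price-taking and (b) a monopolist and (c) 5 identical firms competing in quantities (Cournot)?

Inverting demand: P = 131 − 4Q.
Competitive firms price at marginal cost: P = 53, giving Q = 19.5.
PS = (53 − 53)·19.5 = 0.
Monopoly sets MR = MC: 131 − 8Q = 53 ⇒ Q = 9.75, P = 131 − 4·9.75 = 92.
PS = (92 − 53)·9.75 = 380.25.
With 5 symmetric Cournot firms, each firm's FOC gives 131 − 24q = 53, so q = 3.25, Q = 5·3.25 = 16.25, and P = 66.
PS = (66 − 53)·16.25 = 211.25.

Competition: PS = 0; Monopoly: PS = 380.25; Cournot: PS = 211.25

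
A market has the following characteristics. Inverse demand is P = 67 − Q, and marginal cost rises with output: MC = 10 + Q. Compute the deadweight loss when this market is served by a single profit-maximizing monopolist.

DWL = 90.25

Under competition P = MC: 67 − Q = 10 + Q ⇒ Q = 28.5, P = 38.5.
Monopoly sets MR = MC: 67 − 2Q = 10 + Q ⇒ Q = 19, P = 67 − 19 = 48.
CS = ½·(67 − 38.5)·28.5 = 406.125; PS = (38.5·28.5 − 10·28.5 − ½·1·28.5²) = 406.125; TS = 812.25.
CS = ½·(67 − 48)·19 = 180.5; PS = (48·19 − 10·19 − ½·1·19²) = 541.5; TS = 722.
DWL = 812.25 − 722 = 90.25.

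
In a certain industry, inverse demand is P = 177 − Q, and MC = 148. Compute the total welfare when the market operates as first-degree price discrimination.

TS = 420.5

Under first-degree price discrimination the firm charges each unit its demand price and produces up to where P = MC, i.e. Q = 29. Consumer surplus is zero; producer surplus equals total surplus.
TS = 420.5 (equal to competitive TS).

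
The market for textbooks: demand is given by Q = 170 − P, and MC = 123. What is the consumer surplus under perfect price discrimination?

Inverting demand: P = 170 − Q.
With perfect price discrimination, output is the efficient level Q = 47 (where demand meets MC), but every buyer pays their willingness to pay: CS = 0 and PS = total surplus.
CS = 0.

CS = 0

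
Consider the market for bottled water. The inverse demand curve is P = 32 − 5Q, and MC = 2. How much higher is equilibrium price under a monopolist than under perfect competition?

Perfect competition: P = MC = 2, so 32 − 5Q = 2 and Q = 6.
Monopoly sets MR = MC: 32 − 10Q = 2 ⇒ Q = 3, P = 32 − 5·3 = 17.
Change in equilibrium price: 17 − 2 = 15.

P rises by 15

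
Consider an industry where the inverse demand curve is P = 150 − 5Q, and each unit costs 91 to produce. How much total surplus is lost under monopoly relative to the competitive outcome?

Under competition P = MC = 91, so Q = (150 − 91)/5 = 11.8.
Monopoly sets MR = MC: 150 − 10Q = 91 ⇒ Q = 5.9, P = 150 − 5·5.9 = 120.5.
DWL is the triangle between Q = 5.9 and Q = 11.8: ½·(11.8 − 5.9)·(120.5 − 91) = 87.025.

DWL = 87.025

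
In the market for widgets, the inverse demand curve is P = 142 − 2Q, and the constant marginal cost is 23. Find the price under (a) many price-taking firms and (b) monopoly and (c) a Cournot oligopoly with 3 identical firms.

Under competition P = MC = 23, so Q = (142 − 23)/2 = 59.5.
A monopolist chooses Q where MR = MC. MR = 142 − 4Q; setting this equal to 23 gives Q = 29.75 and P = 82.5.
With 3 symmetric Cournot firms, each firm's FOC gives 142 − 8q = 23, so q = 14.875, Q = 3·14.875 = 44.625, and P = 52.75.

Competition: P = 23; Monopoly: P = 82.5; Cournot: P = 52.75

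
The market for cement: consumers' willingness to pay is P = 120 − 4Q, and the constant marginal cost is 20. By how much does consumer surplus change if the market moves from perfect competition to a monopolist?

Consumer surplus falls by 937.5

Competitive firms price at marginal cost: P = 20, giving Q = 25.
CS = ½·(120 − 20)·25 = 1250.
Monopoly sets MR = MC: 120 − 8Q = 20 ⇒ Q = 12.5, P = 120 − 4·12.5 = 70.
CS = ½·(120 − 70)·12.5 = 312.5.
Change in consumer surplus: 312.5 − 1250 = −937.5.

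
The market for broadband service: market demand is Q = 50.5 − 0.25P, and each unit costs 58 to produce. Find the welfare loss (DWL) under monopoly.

Inverting demand: P = 202 − 4Q.
Competitive firms price at marginal cost: P = 58, giving Q = 36.
The monopolist equates marginal revenue to marginal cost: 202 − 8Q = 58, so Q = 18. From demand, P = 130.
DWL is the triangle between Q = 18 and Q = 36: ½·(36 − 18)·(130 − 58) = 648.

DWL = 648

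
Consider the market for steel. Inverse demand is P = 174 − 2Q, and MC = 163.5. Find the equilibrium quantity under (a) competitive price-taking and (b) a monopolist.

Competition: Q = 5.25; Monopoly: Q = 2.625

Perfect competition: P = MC = 163.5, so 174 − 2Q = 163.5 and Q = 5.25.
Monopoly sets MR = MC: 174 − 4Q = 163.5 ⇒ Q = 2.625, P = 174 − 2·2.625 = 168.75.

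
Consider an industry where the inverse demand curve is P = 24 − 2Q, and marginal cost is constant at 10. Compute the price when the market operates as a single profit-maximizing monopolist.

A monopolist chooses Q where MR = MC. MR = 24 − 4Q; setting this equal to 10 gives Q = 3.5 and P = 17.

P = 17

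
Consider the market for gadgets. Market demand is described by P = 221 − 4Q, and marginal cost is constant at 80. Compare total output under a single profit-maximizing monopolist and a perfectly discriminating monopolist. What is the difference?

Monopoly sets MR = MC: 221 − 8Q = 80 ⇒ Q = 17.625, P = 221 − 4·17.625 = 150.5.
A perfectly discriminating monopolist sells every unit with P(Q) ≥ MC(Q), so output equals the competitive quantity Q = 35.25. Each buyer pays their reservation price, so CS = 0 and the firm captures all surplus.
Change in total output: 35.25 − 17.625 = 17.625.

Total output rises by 17.625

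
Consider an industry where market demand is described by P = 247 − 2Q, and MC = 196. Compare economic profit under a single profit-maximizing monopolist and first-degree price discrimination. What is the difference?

Monopoly sets MR = MC: 247 − 4Q = 196 ⇒ Q = 12.75, P = 247 − 2·12.75 = 221.5.
Profit = (221.5 − 196)·12.75 = 325.125.
A perfectly discriminating monopolist sells every unit with P(Q) ≥ MC(Q), so output equals the competitive quantity Q = 25.5. Each buyer pays their reservation price, so CS = 0 and the firm captures all surplus.
PS equals the full surplus area, 650.25. Profit = 650.25 = 650.25.
Change in economic profit: 650.25 − 325.125 = 325.125.

π rises by 325.125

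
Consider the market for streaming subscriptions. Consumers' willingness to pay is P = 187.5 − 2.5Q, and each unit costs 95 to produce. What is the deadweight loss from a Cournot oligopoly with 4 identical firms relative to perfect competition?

DWL = 68.45

Perfect competition: P = MC = 95, so 187.5 − 2.5Q = 95 and Q = 37.
In a 4-firm Cournot equilibrium, symmetry and the first-order condition give q = (187.5 − 95)/(12.5) = 7.4. So Q = 29.6 and P = 113.5.
DWL is the triangle between Q = 29.6 and Q = 37: ½·(37 − 29.6)·(113.5 − 95) = 68.45.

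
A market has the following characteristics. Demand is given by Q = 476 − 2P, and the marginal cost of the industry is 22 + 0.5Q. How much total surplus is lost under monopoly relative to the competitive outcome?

DWL = 2592

Inverting demand: P = 238 − 0.5Q.
Under competition P = MC: 238 − 0.5Q = 22 + 0.5Q ⇒ Q = 216, P = 130.
A monopolist chooses Q where MR = MC. MR = 238 − Q; setting this equal to 22 + 0.5Q gives Q = 144 and P = 166.
CS = ½·(238 − 130)·216 = 11664; PS = (130·216 − 22·216 − ½·0.5·216²) = 11664; TS = 23328.
CS = ½·(238 − 166)·144 = 5184; PS = (166·144 − 22·144 − ½·0.5·144²) = 15552; TS = 20736.
DWL = 23328 − 20736 = 2592.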